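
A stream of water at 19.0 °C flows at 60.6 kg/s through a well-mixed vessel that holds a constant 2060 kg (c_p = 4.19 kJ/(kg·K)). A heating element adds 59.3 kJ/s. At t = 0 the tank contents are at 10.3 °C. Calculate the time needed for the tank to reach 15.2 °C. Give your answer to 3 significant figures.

27.0 s

Heat balance on the well-mixed liquid: M c_p dT/dt = ṁ c_p (T_in − T) + 59.3.
τ = M/ṁ = 33.993 s; T_ss = T_in + Q̇/(ṁ c_p) = 19.234 °C.
T(t) = T_ss + (T₀ − T_ss) e^(−t/τ). Set T = 15.2:
e^(−t/τ) = (15.2 − 19.234)/(10.3 − 19.234) = 0.45151
t = −33.993 · ln(0.45151) = 27.030 s.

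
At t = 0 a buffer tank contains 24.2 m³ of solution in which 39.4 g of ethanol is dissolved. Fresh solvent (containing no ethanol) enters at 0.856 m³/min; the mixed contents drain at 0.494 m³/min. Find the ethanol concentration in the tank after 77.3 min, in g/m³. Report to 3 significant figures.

0.265 g/m³

Total volume: dV/dt = Q_in − Q_out = 0.36200 m³/min, so V(t) = 24.2 + 0.36200 t and V(77.3) = 52.183 m³.
Species balance (pure solvent in): dm/dt = −Q_out · m/V(t).
Separate: dm/m = −Q_out dt/V(t) ⇒ ln(m/m₀) = −(Q_out/(Q_in−Q_out)) ln(V/V₀).
m = m₀ (V₀/V)^(Q_out/(Q_in−Q_out)) = 39.4 × (24.2/52.183)^(1.3646) = 13.807 g.
C = m/V = 13.807/52.183 = 0.26459 g/m³.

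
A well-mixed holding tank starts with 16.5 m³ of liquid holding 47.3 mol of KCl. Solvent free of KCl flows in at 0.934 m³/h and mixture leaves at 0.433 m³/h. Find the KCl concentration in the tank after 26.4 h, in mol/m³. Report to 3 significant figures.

0.957 mol/m³

Let m(t) be the amount of KCl. Volume: V(t) = V₀ + (Q_in − Q_out) t = 16.5 + 0.50100 t; V(26.4) = 29.726 m³.
Species balance (pure solvent in): dm/dt = −Q_out · m/V(t).
Separate: dm/m = −Q_out dt/V(t) ⇒ ln(m/m₀) = −(Q_out/(Q_in−Q_out)) ln(V/V₀).
m = m₀ (V₀/V)^(Q_out/(Q_in−Q_out)) = 47.3 × (16.5/29.726)^(0.86427) = 28.438 mol.
C = m/V = 28.438/29.726 = 0.95667 mol/m³.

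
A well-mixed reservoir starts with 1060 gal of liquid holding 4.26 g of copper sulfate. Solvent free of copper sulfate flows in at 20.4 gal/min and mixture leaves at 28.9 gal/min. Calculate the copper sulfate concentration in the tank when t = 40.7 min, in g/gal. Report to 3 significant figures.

0.00156 g/gal

Let m(t) be the amount of copper sulfate. Volume: V(t) = V₀ + (Q_in − Q_out) t = 1060 − 8.5000 t; V(40.7) = 714.05 gal.
Species balance (pure solvent in): dm/dt = −Q_out · m/V(t).
dm/m = −Q_out dt/(V₀ − 8.5000 t); integrating gives ln(m/m₀) = −(Q_out/(Q_in−Q_out)) ln(V/V₀).
m = m₀ (V₀/V)^(Q_out/(Q_in−Q_out)) = 4.26 × (1060/714.05)^(-3.4000) = 1.1119 g.
C = m/V = 1.1119/714.05 = 0.0015571 g/gal.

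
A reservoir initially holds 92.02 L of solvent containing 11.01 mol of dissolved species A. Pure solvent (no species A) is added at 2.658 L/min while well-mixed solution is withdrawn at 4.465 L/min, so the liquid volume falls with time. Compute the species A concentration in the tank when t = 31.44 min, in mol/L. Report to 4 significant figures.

0.02912 mol/L

Total volume: dV/dt = Q_in − Q_out = -1.80700 L/min, so V(t) = 92.02 − 1.80700 t and V(31.44) = 35.2079 L.
Species balance (pure solvent in): dm/dt = −Q_out · m/V(t).
Separate: dm/m = −Q_out dt/V(t) ⇒ ln(m/m₀) = −(Q_out/(Q_in−Q_out)) ln(V/V₀).
m = m₀ (V₀/V)^(Q_out/(Q_in−Q_out)) = 11.01 × (92.02/35.2079)^(-2.47095) = 1.02519 mol.
C = m/V = 1.02519/35.2079 = 0.0291182 mol/L.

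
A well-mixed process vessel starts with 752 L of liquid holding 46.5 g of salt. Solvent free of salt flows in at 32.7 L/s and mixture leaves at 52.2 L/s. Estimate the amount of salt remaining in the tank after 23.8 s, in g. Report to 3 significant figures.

3.56 g

Total volume: dV/dt = Q_in − Q_out = -19.500 L/s, so V(t) = 752 − 19.500 t and V(23.8) = 287.90 L.
Solute balance: dm/dt = 0 − Q_out C = −Q_out m/V(t).
Separate: dm/m = −Q_out dt/V(t) ⇒ ln(m/m₀) = −(Q_out/(Q_in−Q_out)) ln(V/V₀).
m = m₀ (V₀/V)^(Q_out/(Q_in−Q_out)) = 46.5 × (752/287.90)^(-2.6769) = 3.5583 g.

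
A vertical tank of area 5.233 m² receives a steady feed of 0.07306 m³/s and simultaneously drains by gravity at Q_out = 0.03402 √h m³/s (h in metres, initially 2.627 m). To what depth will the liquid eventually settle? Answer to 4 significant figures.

A dh/dt = Q_in − 0.03402 √h. Steady state requires inflow = outflow:
Q_in = 0.03402 √h_ss ⇒ √h_ss = 0.07306/0.03402 = 2.14756.
h_ss = 2.14756² = 4.61202 m. (Since h₀ = 2.627 m < h_ss, the level will rise toward this value.)

4.612 m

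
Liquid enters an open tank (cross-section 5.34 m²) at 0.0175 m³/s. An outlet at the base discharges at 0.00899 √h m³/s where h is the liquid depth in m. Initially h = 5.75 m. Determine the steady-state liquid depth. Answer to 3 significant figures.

Level balance: A dh/dt = 0.0175 − 0.00899 √h. Setting dh/dt = 0:
Q_in = 0.00899 √h_ss ⇒ √h_ss = 0.0175/0.00899 = 1.9466.
h_ss = 1.9466² = 3.7893 m. (Since h₀ = 5.75 m > h_ss, the level will fall toward this value.)

3.79 m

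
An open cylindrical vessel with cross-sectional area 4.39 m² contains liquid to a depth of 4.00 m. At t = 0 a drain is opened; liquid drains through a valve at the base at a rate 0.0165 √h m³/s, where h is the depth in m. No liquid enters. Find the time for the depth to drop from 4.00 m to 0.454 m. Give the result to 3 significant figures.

706 s

Accumulation of liquid (constant cross-section A): A dh/dt = −0.0165 √h.
∫ h^(−1/2) dh = −(0.0165/A) ∫ dt, giving 2√h = 2√h₀ − (0.0165/A) t.
t = 2A(√h₀ − √h)/0.0165 = 2·4.39·(√4.00 − √0.454)/0.0165
  = 8.7800 × (2.0000 − 0.67380) / 0.0165 = 705.70 s.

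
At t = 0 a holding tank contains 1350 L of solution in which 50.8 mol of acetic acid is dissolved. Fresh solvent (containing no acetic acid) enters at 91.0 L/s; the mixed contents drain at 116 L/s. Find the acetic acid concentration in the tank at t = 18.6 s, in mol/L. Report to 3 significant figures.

Let m(t) be the amount of acetic acid. Volume: V(t) = V₀ + (Q_in − Q_out) t = 1350 − 25.000 t; V(18.6) = 885.00 L.
Solute balance: dm/dt = 0 − Q_out C = −Q_out m/V(t).
Separate: dm/m = −Q_out dt/V(t) ⇒ ln(m/m₀) = −(Q_out/(Q_in−Q_out)) ln(V/V₀).
m = m₀ (V₀/V)^(Q_out/(Q_in−Q_out)) = 50.8 × (1350/885.00)^(-4.6400) = 7.1603 mol.
C = m/V = 7.1603/885.00 = 0.0080907 mol/L.

0.00809 mol/L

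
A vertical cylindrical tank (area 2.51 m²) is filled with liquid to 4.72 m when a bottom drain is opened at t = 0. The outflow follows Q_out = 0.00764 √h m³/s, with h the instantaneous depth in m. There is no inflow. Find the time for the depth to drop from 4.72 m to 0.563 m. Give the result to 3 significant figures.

A dh/dt = −Q_out = −0.00764 √h.
Separate and integrate: 2(√h − √h₀) = −(0.00764/A) t.
t = 2A(√h₀ − √h)/0.00764 = 2·2.51·(√4.72 − √0.563)/0.00764
  = 5.0200 × (2.1726 − 0.75033) / 0.00764 = 934.50 s.

934 s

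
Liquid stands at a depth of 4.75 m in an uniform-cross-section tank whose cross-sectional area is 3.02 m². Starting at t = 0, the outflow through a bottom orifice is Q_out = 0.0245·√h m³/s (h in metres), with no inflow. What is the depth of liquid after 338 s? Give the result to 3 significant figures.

With no inflow, A dh/dt = −0.0245 √h.
Separate and integrate: 2(√h − √h₀) = −(0.0245/A) t.
√h = √4.75 − 0.0245·338/(2·3.02) = 2.1794 − 1.3710 = 0.80842.
h = 0.80842² = 0.65355 m.

0.654 m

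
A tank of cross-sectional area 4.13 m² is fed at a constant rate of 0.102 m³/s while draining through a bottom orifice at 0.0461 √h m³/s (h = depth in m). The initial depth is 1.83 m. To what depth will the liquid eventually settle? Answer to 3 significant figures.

4.90 m

Unsteady balance on liquid volume: A dh/dt = Q_in − 0.0461 √h. At steady state dh/dt = 0:
Q_in = 0.0461 √h_ss ⇒ √h_ss = 0.102/0.0461 = 2.2126.
h_ss = 2.2126² = 4.8955 m. (Since h₀ = 1.83 m < h_ss, the level will rise toward this value.)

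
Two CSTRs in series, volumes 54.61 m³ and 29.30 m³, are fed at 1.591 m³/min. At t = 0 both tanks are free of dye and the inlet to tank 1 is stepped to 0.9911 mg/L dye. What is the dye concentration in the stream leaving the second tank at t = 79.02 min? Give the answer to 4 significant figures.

0.7929 mg/L

Each tank obeys Vᵢ dCᵢ/dt = Q(Cᵢ₋₁ − Cᵢ), so τᵢ = Vᵢ/Q.
τ₁ = 54.61/1.591 = 34.3243 min; τ₂ = 29.30/1.591 = 18.4161 min.
Tank 1: C₁ = C_in(1 − e^(−t/τ₁)). Tank 2 (τ₁ ≠ τ₂): C₂ = C_in[1 − (τ₁ e^(−t/τ₁) − τ₂ e^(−t/τ₂))/(τ₁ − τ₂)].
At t = 79.02: e^(−t/τ₁) = 0.100043, e^(−t/τ₂) = 0.0136938.
C₂ = 0.9911·[1 − (34.3243·0.100043 − 18.4161·0.0136938)/(15.9082)] = 0.9911·0.799996 = 0.792876 mg/L.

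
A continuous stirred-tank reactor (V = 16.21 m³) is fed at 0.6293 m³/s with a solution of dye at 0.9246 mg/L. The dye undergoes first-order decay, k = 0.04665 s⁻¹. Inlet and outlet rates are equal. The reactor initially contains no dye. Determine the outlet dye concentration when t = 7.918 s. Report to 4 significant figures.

Species balance: V dC/dt = Q C_in − Q C − k V C.
This is linear with rate a = Q/V + k = 0.0854717 s⁻¹.
C_ss = Q C_in/(Q + kV) = 0.419958 mg/L; C(t) = C_ss + (C₀ − C_ss) e^(−a t).
C(7.918) = 0.419958 + (-0.419958)·e^(−0.0854717·7.918) = 0.419958 + (-0.419958)·0.508259 = 0.206511 mg/L.

0.2065 mg/L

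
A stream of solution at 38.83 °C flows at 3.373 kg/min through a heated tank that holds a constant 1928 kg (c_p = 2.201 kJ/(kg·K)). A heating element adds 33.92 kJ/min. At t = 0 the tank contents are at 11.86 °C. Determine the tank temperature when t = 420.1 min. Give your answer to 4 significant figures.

Unsteady energy balance on the tank contents: M c_p dT/dt = ṁ c_p (T_in − T) + 33.92.
Rearrange: dT/dt = (T_ss − T)/τ with τ = M/ṁ = 571.598 min and T_ss = T_in + Q̇/(ṁ c_p) = 43.3990 °C.
T approaches T_ss exponentially: T(t) = T_ss + (T₀ − T_ss) e^(−t/τ).
T(420.1) = 43.3990 + (-31.5390)·e^(−420.1/571.598) = 43.3990 + (-31.5390)·0.479526 = 28.2752 °C.

28.28 °C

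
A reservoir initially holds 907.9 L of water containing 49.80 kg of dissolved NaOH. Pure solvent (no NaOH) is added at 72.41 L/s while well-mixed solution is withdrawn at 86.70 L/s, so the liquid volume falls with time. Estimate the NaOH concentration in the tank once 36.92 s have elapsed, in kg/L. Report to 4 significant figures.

Total volume: dV/dt = Q_in − Q_out = -14.2900 L/s, so V(t) = 907.9 − 14.2900 t and V(36.92) = 380.313 L.
Species balance (pure solvent in): dm/dt = −Q_out · m/V(t).
dm/m = −Q_out dt/(V₀ − 14.2900 t); integrating gives ln(m/m₀) = −(Q_out/(Q_in−Q_out)) ln(V/V₀).
m = m₀ (V₀/V)^(Q_out/(Q_in−Q_out)) = 49.80 × (907.9/380.313)^(-6.06718) = 0.253783 kg.
C = m/V = 0.253783/380.313 = 0.000667300 kg/L.

0.0006673 kg/L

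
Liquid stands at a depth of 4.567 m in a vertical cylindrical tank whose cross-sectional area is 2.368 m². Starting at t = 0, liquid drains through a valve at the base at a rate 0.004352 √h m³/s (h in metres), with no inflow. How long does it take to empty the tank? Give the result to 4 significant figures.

2326 s

Mass balance (ρ constant): A dh/dt = −0.004352 √h.
Separate and integrate: 2(√h − √h₀) = −(0.004352/A) t.
Tank is empty when √h = 0: t_empty = 2A√h₀/0.004352.
t_empty = 2·2.368·√4.567/0.004352 = 4.73600·2.13705/0.004352 = 2325.62 s.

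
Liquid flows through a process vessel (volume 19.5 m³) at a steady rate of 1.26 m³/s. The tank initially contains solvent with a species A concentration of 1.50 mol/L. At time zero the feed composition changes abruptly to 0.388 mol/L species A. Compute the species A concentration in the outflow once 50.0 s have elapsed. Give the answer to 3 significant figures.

0.432 mol/L

Species balance on the tank: V dC/dt = Q(C_in − C).
Rewrite as dC/dt + C/τ = C_in/τ, τ = V/Q = 15.476 s.
This is linear first-order; C(t) = C_in + (C₀ − C_in) e^(−t/τ).
C(50.0) = 0.388 + (1.50 − 0.388)·e^(−50.0/15.476) = 0.388 + (1.1120)·0.039527 = 0.43195 mol/L.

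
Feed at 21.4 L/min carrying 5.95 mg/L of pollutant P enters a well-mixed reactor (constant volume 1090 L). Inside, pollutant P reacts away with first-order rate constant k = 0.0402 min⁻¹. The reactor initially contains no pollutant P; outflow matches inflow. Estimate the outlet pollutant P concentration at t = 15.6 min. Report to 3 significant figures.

1.18 mg/L

Accumulation = in − out − consumed: V dC/dt = Q C_in − Q C − k V C.
dC/dt = (Q/V) C_in − (Q/V + k) C; effective rate a = Q/V + k = 0.019633 + 0.0402 = 0.059833 min⁻¹.
C_ss = Q C_in/(Q + kV) = 1.9524 mg/L; C(t) = C_ss + (C₀ − C_ss) e^(−a t).
C(15.6) = 1.9524 + (-1.9524)·e^(−0.059833·15.6) = 1.9524 + (-1.9524)·0.39322 = 1.1847 mg/L.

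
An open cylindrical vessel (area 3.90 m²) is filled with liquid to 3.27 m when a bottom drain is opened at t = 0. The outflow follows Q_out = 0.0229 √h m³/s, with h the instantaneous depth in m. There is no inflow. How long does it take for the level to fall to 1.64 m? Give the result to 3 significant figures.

180 s

With no inflow, A dh/dt = −0.0229 √h.
This is separable: 2 d(√h)/dt = −0.0229/A, so √h = √h₀ − (0.0229/(2A)) t.
t = 2A(√h₀ − √h)/0.0229 = 2·3.90·(√3.27 − √1.64)/0.0229
  = 7.8000 × (1.8083 − 1.2806) / 0.0229 = 179.74 s.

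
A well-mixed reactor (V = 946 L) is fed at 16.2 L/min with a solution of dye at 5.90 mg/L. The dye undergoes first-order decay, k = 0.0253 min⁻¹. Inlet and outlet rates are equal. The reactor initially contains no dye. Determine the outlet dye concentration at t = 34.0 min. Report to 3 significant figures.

Accumulation = in − out − consumed: V dC/dt = Q C_in − Q C − k V C.
dC/dt = (Q/V) C_in − (Q/V + k) C; effective rate a = Q/V + k = 0.017125 + 0.0253 = 0.042425 min⁻¹.
C_ss = Q C_in/(Q + kV) = 2.3815 mg/L; C(t) = C_ss + (C₀ − C_ss) e^(−a t).
C(34.0) = 2.3815 + (-2.3815)·e^(−0.042425·34.0) = 2.3815 + (-2.3815)·0.23635 = 1.8187 mg/L.

1.82 mg/L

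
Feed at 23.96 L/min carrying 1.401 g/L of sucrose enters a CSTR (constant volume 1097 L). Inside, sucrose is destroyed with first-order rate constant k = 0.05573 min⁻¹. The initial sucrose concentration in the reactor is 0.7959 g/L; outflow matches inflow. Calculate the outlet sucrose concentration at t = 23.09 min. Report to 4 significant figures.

V dC/dt = Q(C_in − C) − k V C.
This is linear with rate a = Q/V + k = 0.0775714 min⁻¹.
C_ss = Q C_in/(Q + kV) = 0.394473 g/L; C(t) = C_ss + (C₀ − C_ss) e^(−a t).
C(23.09) = 0.394473 + (0.401427)·e^(−0.0775714·23.09) = 0.394473 + (0.401427)·0.166773 = 0.461420 g/L.

0.4614 g/L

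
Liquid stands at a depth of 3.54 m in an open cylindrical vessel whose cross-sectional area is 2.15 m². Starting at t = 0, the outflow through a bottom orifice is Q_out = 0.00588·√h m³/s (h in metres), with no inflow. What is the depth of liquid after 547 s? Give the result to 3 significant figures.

Accumulation of liquid (constant cross-section A): A dh/dt = −0.00588 √h.
This is separable: 2 d(√h)/dt = −0.00588/A, so √h = √h₀ − (0.00588/(2A)) t.
√h = √3.54 − 0.00588·547/(2·2.15) = 1.8815 − 0.74799 = 1.1335.
h = 1.1335² = 1.2848 m.

1.28 m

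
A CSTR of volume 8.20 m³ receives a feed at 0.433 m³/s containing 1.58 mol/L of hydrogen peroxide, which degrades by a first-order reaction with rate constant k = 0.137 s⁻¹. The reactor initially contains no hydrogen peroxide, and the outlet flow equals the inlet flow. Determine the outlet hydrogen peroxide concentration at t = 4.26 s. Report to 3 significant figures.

Species balance: V dC/dt = Q C_in − Q C − k V C.
This is linear with rate a = Q/V + k = 0.18980 s⁻¹.
C_ss = Q C_in/(Q + kV) = 0.43957 mol/L; C(t) = C_ss + (C₀ − C_ss) e^(−a t).
C(4.26) = 0.43957 + (-0.43957)·e^(−0.18980·4.26) = 0.43957 + (-0.43957)·0.44550 = 0.24374 mol/L.

0.244 mol/L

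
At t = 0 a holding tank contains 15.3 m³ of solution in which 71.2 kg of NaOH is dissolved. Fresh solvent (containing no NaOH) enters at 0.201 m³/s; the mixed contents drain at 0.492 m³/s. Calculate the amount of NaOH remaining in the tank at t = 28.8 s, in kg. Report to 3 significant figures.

18.6 kg

Total volume: dV/dt = Q_in − Q_out = -0.29100 m³/s, so V(t) = 15.3 − 0.29100 t and V(28.8) = 6.9192 m³.
No NaOH enters, so dm/dt = −Q_out · (m/V).
Separate: dm/m = −Q_out dt/V(t) ⇒ ln(m/m₀) = −(Q_out/(Q_in−Q_out)) ln(V/V₀).
m = m₀ (V₀/V)^(Q_out/(Q_in−Q_out)) = 71.2 × (15.3/6.9192)^(-1.6907) = 18.612 kg.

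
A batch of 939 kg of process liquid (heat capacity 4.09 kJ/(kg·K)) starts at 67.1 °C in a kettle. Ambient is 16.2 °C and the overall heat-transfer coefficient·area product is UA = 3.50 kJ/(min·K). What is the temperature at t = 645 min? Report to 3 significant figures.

Energy balance: M c_p dT/dt = −UA(T − T_amb).
dT/dt = (T_ss − T)/τ with T_ss = T_amb = 16.200 °C, τ = M c_p/UA = 939·4.09/3.50 = 1097.3 min.
Solution: T(t) = T_ss + (T₀ − T_ss) e^(−t/τ).
T(645) = 16.200 + (50.900)·0.55554 = 44.477 °C.

44.5 °C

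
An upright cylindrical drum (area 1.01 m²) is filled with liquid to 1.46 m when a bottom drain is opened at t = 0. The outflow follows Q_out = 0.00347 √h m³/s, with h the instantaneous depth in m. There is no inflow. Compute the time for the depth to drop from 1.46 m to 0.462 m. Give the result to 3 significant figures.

308 s

With no inflow, A dh/dt = −0.00347 √h.
Separate and integrate: 2(√h − √h₀) = −(0.00347/A) t.
t = 2A(√h₀ − √h)/0.00347 = 2·1.01·(√1.46 − √0.462)/0.00347
  = 2.0200 × (1.2083 − 0.67971) / 0.00347 = 307.71 s.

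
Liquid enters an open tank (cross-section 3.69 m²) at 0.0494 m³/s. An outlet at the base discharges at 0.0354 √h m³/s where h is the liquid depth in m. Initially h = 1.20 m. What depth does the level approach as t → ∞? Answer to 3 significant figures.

1.95 m

Accumulation of liquid (constant cross-section A): A dh/dt = Q_in − 0.0354 √h. At steady state dh/dt = 0:
Q_in = 0.0354 √h_ss ⇒ √h_ss = 0.0494/0.0354 = 1.3955.
h_ss = 1.3955² = 1.9474 m. (Since h₀ = 1.20 m < h_ss, the level will rise toward this value.)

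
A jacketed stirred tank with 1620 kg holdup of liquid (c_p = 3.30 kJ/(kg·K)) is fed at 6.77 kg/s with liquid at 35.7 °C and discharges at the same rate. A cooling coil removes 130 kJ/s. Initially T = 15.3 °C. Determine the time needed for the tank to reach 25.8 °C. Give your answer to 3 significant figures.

First-law balance (no shaft work): M c_p dT/dt = ṁ c_p (T_in − T) − 130.
τ = M/ṁ = 239.29 s; T_ss = T_in − Q̇/(ṁ c_p) = 29.881 °C.
T(t) = T_ss + (T₀ − T_ss) e^(−t/τ). Set T = 25.8:
e^(−t/τ) = (25.8 − 29.881)/(15.3 − 29.881) = 0.27989
t = −239.29 · ln(0.27989) = 304.70 s.

305 s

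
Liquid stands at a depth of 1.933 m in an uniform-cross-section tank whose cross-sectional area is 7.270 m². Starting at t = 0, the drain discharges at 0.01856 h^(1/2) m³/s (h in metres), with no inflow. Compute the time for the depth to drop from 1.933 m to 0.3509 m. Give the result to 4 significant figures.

With no inflow, A dh/dt = −0.01856 √h.
∫ h^(−1/2) dh = −(0.01856/A) ∫ dt, giving 2√h = 2√h₀ − (0.01856/A) t.
t = 2A(√h₀ − √h)/0.01856 = 2·7.270·(√1.933 − √0.3509)/0.01856
  = 14.5400 × (1.39032 − 0.592368) / 0.01856 = 625.123 s.

625.1 s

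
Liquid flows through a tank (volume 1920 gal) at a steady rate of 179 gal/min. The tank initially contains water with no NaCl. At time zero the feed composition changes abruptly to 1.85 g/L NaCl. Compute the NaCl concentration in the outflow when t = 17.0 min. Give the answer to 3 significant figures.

1.47 g/L

Transient balance on the dissolved component: V dC/dt = Q(C_in − C).
Rewrite as dC/dt + C/τ = C_in/τ, τ = V/Q = 10.726 min.
Solution: C(t) = C_in + (C₀ − C_in) e^(−t/τ).
C(17.0) = 1.85 + (0 − 1.85)·e^(−17.0/10.726) = 1.85 + (-1.8500)·0.20497 = 1.4708 g/L.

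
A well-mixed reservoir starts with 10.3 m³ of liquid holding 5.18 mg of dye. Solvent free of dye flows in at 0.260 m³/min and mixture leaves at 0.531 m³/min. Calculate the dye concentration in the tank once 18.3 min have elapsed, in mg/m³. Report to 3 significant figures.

Let m(t) be the amount of dye. Volume: V(t) = V₀ + (Q_in − Q_out) t = 10.3 − 0.27100 t; V(18.3) = 5.3407 m³.
Solute balance: dm/dt = 0 − Q_out C = −Q_out m/V(t).
dm/m = −Q_out dt/(V₀ − 0.27100 t); integrating gives ln(m/m₀) = −(Q_out/(Q_in−Q_out)) ln(V/V₀).
m = m₀ (V₀/V)^(Q_out/(Q_in−Q_out)) = 5.18 × (10.3/5.3407)^(-1.9594) = 1.4303 mg.
C = m/V = 1.4303/5.3407 = 0.26781 mg/m³.

0.268 mg/m³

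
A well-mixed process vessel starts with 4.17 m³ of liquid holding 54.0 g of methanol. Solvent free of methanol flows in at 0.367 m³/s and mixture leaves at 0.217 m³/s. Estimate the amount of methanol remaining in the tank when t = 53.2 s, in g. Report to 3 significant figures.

11.5 g

Let m(t) be the amount of methanol. Volume: V(t) = V₀ + (Q_in − Q_out) t = 4.17 + 0.15000 t; V(53.2) = 12.150 m³.
Solute balance: dm/dt = 0 − Q_out C = −Q_out m/V(t).
Separate: dm/m = −Q_out dt/V(t) ⇒ ln(m/m₀) = −(Q_out/(Q_in−Q_out)) ln(V/V₀).
m = m₀ (V₀/V)^(Q_out/(Q_in−Q_out)) = 54.0 × (4.17/12.150)^(1.4467) = 11.495 g.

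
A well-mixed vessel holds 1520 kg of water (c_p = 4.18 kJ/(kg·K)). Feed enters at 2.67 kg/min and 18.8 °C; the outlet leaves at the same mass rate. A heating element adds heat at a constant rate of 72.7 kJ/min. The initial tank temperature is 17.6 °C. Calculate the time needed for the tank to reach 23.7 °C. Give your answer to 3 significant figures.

891 min

M c_p dT/dt = ṁ c_p (T_in − T) + Q̇.
τ = M/ṁ = 569.29 min; T_ss = T_in + Q̇/(ṁ c_p) = 25.314 °C.
T(t) = T_ss + (T₀ − T_ss) e^(−t/τ). Set T = 23.7:
e^(−t/τ) = (23.7 − 25.314)/(17.6 − 25.314) = 0.20923
t = −569.29 · ln(0.20923) = 890.55 min.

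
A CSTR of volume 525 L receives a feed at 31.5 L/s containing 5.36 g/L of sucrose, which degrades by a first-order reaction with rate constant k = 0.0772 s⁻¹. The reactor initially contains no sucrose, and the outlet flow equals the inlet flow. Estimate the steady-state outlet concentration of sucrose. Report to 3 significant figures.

Accumulation = in − out − consumed: V dC/dt = Q C_in − Q C − k V C.
Steady state (dC/dt = 0): C_ss = Q C_in/(Q + kV) = C_in/(1 + kV/Q).
C_ss = 31.5·5.36/(31.5 + 0.0772·525) = 168.84/72.030 = 2.3440 g/L.

2.34 g/L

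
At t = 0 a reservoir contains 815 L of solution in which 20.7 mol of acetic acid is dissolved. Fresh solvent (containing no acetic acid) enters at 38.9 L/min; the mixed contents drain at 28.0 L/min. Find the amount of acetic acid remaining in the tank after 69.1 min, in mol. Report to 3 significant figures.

Total volume: dV/dt = Q_in − Q_out = 10.900 L/min, so V(t) = 815 + 10.900 t and V(69.1) = 1568.2 L.
No acetic acid enters, so dm/dt = −Q_out · (m/V).
Separate: dm/m = −Q_out dt/V(t) ⇒ ln(m/m₀) = −(Q_out/(Q_in−Q_out)) ln(V/V₀).
m = m₀ (V₀/V)^(Q_out/(Q_in−Q_out)) = 20.7 × (815/1568.2)^(2.5688) = 3.8531 mol.

3.85 mol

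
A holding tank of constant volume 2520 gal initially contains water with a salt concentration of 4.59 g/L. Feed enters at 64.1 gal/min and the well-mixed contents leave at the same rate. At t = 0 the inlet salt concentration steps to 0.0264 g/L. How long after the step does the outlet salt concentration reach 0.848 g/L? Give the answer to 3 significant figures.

67.4 min

Species balance: V dC/dt = Q(C_in − C) ⇒ τ = V/Q = 39.314 min.
C(t) = C_in + (C₀ − C_in) e^(−t/τ). Set C = 0.848 and solve for t:
e^(−t/τ) = (C − C_in)/(C₀ − C_in) = (0.848 − 0.0264)/(4.59 − 0.0264) = 0.18003
t = −τ ln(…) = 39.314 × 1.7146 = 67.408 min.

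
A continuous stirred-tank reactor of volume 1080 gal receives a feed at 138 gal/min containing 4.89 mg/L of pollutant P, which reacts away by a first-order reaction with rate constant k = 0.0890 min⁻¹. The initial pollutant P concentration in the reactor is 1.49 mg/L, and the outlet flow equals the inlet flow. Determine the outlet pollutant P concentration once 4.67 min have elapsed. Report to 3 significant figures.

V dC/dt = Q(C_in − C) − k V C.
This is linear with rate a = Q/V + k = 0.21678 min⁻¹.
C_ss = Q C_in/(Q + kV) = 2.8824 mg/L; C(t) = C_ss + (C₀ − C_ss) e^(−a t).
C(4.67) = 2.8824 + (-1.3924)·e^(−0.21678·4.67) = 2.8824 + (-1.3924)·0.36336 = 2.3764 mg/L.

2.38 mg/L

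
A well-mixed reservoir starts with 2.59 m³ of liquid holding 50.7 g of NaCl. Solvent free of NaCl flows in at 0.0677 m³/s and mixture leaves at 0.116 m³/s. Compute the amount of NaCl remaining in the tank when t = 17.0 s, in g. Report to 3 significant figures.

20.3 g

Let m(t) be the amount of NaCl. Volume: V(t) = V₀ + (Q_in − Q_out) t = 2.59 − 0.048300 t; V(17.0) = 1.7689 m³.
Solute balance: dm/dt = 0 − Q_out C = −Q_out m/V(t).
dm/m = −Q_out dt/(V₀ − 0.048300 t); integrating gives ln(m/m₀) = −(Q_out/(Q_in−Q_out)) ln(V/V₀).
m = m₀ (V₀/V)^(Q_out/(Q_in−Q_out)) = 50.7 × (2.59/1.7689)^(-2.4017) = 20.291 g.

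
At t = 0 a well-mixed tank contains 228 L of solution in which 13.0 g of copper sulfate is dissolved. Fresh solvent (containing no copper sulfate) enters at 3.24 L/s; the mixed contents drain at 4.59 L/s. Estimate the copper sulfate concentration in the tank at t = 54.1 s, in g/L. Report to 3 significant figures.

Let m(t) be the amount of copper sulfate. Volume: V(t) = V₀ + (Q_in − Q_out) t = 228 − 1.3500 t; V(54.1) = 154.97 L.
Species balance (pure solvent in): dm/dt = −Q_out · m/V(t).
dm/m = −Q_out dt/(V₀ − 1.3500 t); integrating gives ln(m/m₀) = −(Q_out/(Q_in−Q_out)) ln(V/V₀).
m = m₀ (V₀/V)^(Q_out/(Q_in−Q_out)) = 13.0 × (228/154.97)^(-3.4000) = 3.4975 g.
C = m/V = 3.4975/154.97 = 0.022570 g/L.

0.0226 g/L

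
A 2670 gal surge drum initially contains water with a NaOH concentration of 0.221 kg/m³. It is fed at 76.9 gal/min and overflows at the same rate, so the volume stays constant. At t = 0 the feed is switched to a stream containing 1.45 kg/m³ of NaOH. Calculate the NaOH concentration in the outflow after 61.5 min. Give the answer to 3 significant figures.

Species balance on the tank: V dC/dt = Q(C_in − C).
So dC/dt = (C_in − C)/τ with τ = V/Q = 2670/76.9 = 34.720 min.
This is linear first-order; C(t) = C_in + (C₀ − C_in) e^(−t/τ).
C(61.5) = 1.45 + (0.221 − 1.45)·e^(−61.5/34.720) = 1.45 + (-1.2290)·0.17011 = 1.2409 kg/m³.

1.24 kg/m³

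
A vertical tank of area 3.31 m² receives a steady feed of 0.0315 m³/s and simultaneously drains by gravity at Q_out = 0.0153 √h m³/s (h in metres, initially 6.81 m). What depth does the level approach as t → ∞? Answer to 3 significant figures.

Level balance: A dh/dt = 0.0315 − 0.0153 √h. Setting dh/dt = 0:
Q_in = 0.0153 √h_ss ⇒ √h_ss = 0.0315/0.0153 = 2.0588.
h_ss = 2.0588² = 4.2388 m. (Since h₀ = 6.81 m > h_ss, the level will fall toward this value.)

4.24 m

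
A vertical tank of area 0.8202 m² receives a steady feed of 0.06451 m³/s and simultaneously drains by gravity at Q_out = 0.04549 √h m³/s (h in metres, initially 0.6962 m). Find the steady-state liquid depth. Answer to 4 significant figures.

Level balance: A dh/dt = 0.06451 − 0.04549 √h. Setting dh/dt = 0:
Q_in = 0.04549 √h_ss ⇒ √h_ss = 0.06451/0.04549 = 1.41811.
h_ss = 1.41811² = 2.01105 m. (Since h₀ = 0.6962 m < h_ss, the level will rise toward this value.)

2.011 m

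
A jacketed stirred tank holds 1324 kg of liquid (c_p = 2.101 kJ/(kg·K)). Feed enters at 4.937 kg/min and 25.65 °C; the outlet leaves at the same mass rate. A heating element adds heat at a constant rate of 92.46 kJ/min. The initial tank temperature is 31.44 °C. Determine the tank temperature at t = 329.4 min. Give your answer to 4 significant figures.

M c_p dT/dt = ṁ c_p (T_in − T) + Q̇.
Rearrange: dT/dt = (T_ss − T)/τ with τ = M/ṁ = 268.179 min and T_ss = T_in + Q̇/(ṁ c_p) = 34.5638 °C.
Solution: T(t) = T_ss + (T₀ − T_ss) e^(−t/τ).
T(329.4) = 34.5638 + (-3.12384)·e^(−329.4/268.179) = 34.5638 + (-3.12384)·0.292795 = 33.6492 °C.

33.65 °C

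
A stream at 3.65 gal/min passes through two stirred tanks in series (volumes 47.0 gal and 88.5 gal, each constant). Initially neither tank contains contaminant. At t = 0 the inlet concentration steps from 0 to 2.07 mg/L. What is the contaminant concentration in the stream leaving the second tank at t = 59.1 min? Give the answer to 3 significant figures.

1.71 mg/L

Species balance on tank i: dCᵢ/dt = (Cᵢ₋₁ − Cᵢ)/τᵢ with τᵢ = Vᵢ/Q.
τ₁ = 47.0/3.65 = 12.877 min; τ₂ = 88.5/3.65 = 24.247 min.
Tank 1: C₁ = C_in(1 − e^(−t/τ₁)). Tank 2 (τ₁ ≠ τ₂): C₂ = C_in[1 − (τ₁ e^(−t/τ₁) − τ₂ e^(−t/τ₂))/(τ₁ − τ₂)].
At t = 59.1: e^(−t/τ₁) = 0.010156, e^(−t/τ₂) = 0.087383.
C₂ = 2.07·[1 − (12.877·0.010156 − 24.247·0.087383)/(-11.370)] = 2.07·0.82516 = 1.7081 mg/L.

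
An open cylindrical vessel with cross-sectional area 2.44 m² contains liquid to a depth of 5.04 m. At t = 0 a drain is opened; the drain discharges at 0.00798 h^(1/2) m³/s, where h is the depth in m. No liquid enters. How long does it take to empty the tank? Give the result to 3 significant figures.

A dh/dt = −Q_out = −0.00798 √h.
Separate and integrate: 2(√h − √h₀) = −(0.00798/A) t.
Tank is empty when √h = 0: t_empty = 2A√h₀/0.00798.
t_empty = 2·2.44·√5.04/0.00798 = 4.8800·2.2450/0.00798 = 1372.9 s.

1370 s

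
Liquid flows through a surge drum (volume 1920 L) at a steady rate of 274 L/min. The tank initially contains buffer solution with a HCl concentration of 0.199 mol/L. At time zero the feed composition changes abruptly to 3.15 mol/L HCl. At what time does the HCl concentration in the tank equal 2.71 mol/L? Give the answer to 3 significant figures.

Species balance: V dC/dt = Q(C_in − C) ⇒ τ = V/Q = 7.0073 min.
C(t) = C_in + (C₀ − C_in) e^(−t/τ). Set C = 2.71 and solve for t:
e^(−t/τ) = (C − C_in)/(C₀ − C_in) = (2.71 − 3.15)/(0.199 − 3.15) = 0.14910
t = −τ ln(…) = 7.0073 × 1.9031 = 13.336 min.

13.3 min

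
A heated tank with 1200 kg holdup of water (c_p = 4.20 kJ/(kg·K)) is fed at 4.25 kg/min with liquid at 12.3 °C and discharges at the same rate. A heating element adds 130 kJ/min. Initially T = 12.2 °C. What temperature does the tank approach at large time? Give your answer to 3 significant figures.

19.6 °C

First-law balance (no shaft work): M c_p dT/dt = ṁ c_p (T_in − T) + 130.
At steady state dT/dt = 0 ⇒ T_ss = T_in + Q̇/(ṁ c_p) = 12.3 + 130/(4.25·4.20) = 19.583 °C.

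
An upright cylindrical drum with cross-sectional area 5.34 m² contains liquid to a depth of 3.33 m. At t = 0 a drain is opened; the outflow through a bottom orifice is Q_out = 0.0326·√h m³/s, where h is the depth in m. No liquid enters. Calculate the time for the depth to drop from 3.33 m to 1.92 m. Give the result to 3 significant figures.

Mass balance (ρ constant): A dh/dt = −0.0326 √h.
∫ h^(−1/2) dh = −(0.0326/A) ∫ dt, giving 2√h = 2√h₀ − (0.0326/A) t.
t = 2A(√h₀ − √h)/0.0326 = 2·5.34·(√3.33 − √1.92)/0.0326
  = 10.680 × (1.8248 − 1.3856) / 0.0326 = 143.88 s.

144 s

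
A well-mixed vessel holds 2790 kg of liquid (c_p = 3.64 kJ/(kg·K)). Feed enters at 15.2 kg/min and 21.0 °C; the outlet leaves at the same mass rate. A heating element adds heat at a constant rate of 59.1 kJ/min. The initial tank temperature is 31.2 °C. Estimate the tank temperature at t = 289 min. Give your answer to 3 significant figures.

24.0 °C

M c_p dT/dt = ṁ c_p (T_in − T) + Q̇.
Rearrange: dT/dt = (T_ss − T)/τ with τ = M/ṁ = 183.55 min and T_ss = T_in + Q̇/(ṁ c_p) = 22.068 °C.
This is linear first-order; T(t) = T_ss + (T₀ − T_ss) e^(−t/τ).
T(289) = 22.068 + (9.1318)·e^(−289/183.55) = 22.068 + (9.1318)·0.20712 = 23.960 °C.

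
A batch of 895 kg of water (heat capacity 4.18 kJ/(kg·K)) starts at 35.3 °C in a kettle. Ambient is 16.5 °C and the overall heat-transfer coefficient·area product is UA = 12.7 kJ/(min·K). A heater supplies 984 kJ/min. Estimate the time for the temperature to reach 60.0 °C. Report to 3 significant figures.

M c_p dT/dt = −UA(T − T_amb) + Q̇.
τ = M c_p/UA = 294.57 min; T_ss = T_amb + Q̇/UA = 16.5 + 984/12.7 = 93.980 °C.
T(t) = T_ss + (T₀ − T_ss)e^(−t/τ); set T = 60.0:
t = −τ ln[(T − T_ss)/(T₀ − T_ss)] = −294.57 · ln(0.57908) = 160.93 min.

161 min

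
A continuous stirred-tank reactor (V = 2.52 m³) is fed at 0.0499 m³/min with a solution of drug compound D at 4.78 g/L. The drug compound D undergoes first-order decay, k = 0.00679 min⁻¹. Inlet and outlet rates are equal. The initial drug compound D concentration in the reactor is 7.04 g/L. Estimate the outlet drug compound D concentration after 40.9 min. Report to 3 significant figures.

4.73 g/L

V dC/dt = Q(C_in − C) − k V C.
dC/dt = (Q/V) C_in − (Q/V + k) C; effective rate a = Q/V + k = 0.019802 + 0.00679 = 0.026592 min⁻¹.
C_ss = Q C_in/(Q + kV) = 3.5595 g/L; C(t) = C_ss + (C₀ − C_ss) e^(−a t).
C(40.9) = 3.5595 + (3.4805)·e^(−0.026592·40.9) = 3.5595 + (3.4805)·0.33703 = 4.7325 g/L.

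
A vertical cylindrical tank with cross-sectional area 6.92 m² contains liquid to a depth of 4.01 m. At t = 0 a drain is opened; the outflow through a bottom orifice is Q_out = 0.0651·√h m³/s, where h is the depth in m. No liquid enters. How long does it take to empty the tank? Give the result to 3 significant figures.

A dh/dt = −Q_out = −0.0651 √h.
∫ h^(−1/2) dh = −(0.0651/A) ∫ dt, giving 2√h = 2√h₀ − (0.0651/A) t.
Tank is empty when √h = 0: t_empty = 2A√h₀/0.0651.
t_empty = 2·6.92·√4.01/0.0651 = 13.840·2.0025/0.0651 = 425.72 s.

426 s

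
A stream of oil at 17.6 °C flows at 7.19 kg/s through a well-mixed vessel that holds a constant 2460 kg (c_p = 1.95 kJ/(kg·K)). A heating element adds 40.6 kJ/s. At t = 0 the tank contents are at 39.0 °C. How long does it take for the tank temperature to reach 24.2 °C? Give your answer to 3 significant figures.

M c_p dT/dt = ṁ c_p (T_in − T) + Q̇.
τ = M/ṁ = 342.14 s; T_ss = T_in + Q̇/(ṁ c_p) = 20.496 °C.
T(t) = T_ss + (T₀ − T_ss) e^(−t/τ). Set T = 24.2:
e^(−t/τ) = (24.2 − 20.496)/(39.0 − 20.496) = 0.20018
t = −342.14 · ln(0.20018) = 550.34 s.

550 s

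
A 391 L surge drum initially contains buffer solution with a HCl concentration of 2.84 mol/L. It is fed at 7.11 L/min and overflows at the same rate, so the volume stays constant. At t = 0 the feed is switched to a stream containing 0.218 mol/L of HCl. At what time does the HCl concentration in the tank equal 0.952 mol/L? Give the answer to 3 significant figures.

Species balance: V dC/dt = Q(C_in − C) ⇒ τ = V/Q = 54.993 min.
C(t) = C_in + (C₀ − C_in) e^(−t/τ). Set C = 0.952 and solve for t:
e^(−t/τ) = (C − C_in)/(C₀ − C_in) = (0.952 − 0.218)/(2.84 − 0.218) = 0.27994
t = −τ ln(…) = 54.993 × 1.2732 = 70.016 min.

70.0 min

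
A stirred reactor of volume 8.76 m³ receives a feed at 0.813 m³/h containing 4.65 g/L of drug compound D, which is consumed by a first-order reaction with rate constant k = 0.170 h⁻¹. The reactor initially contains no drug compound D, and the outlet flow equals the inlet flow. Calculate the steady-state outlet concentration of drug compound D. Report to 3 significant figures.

1.64 g/L

V dC/dt = Q(C_in − C) − k V C.
Steady state (dC/dt = 0): C_ss = Q C_in/(Q + kV) = C_in/(1 + kV/Q).
C_ss = 0.813·4.65/(0.813 + 0.170·8.76) = 3.7805/2.3022 = 1.6421 g/L.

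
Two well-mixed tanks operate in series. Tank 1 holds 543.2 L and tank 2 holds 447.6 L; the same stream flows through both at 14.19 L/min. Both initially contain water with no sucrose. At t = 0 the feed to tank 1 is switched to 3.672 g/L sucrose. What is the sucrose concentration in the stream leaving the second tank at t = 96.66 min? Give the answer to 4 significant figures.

2.804 g/L

Each tank obeys Vᵢ dCᵢ/dt = Q(Cᵢ₋₁ − Cᵢ), so τᵢ = Vᵢ/Q.
τ₁ = 543.2/14.19 = 38.2805 min; τ₂ = 447.6/14.19 = 31.5433 min.
Solving the cascade with C₁(0)=C₂(0)=0 gives C₂(t) = C_in[1 − (τ₁ e^(−t/τ₁) − τ₂ e^(−t/τ₂))/(τ₁ − τ₂)].
At t = 96.66: e^(−t/τ₁) = 0.0800546, e^(−t/τ₂) = 0.0466839.
C₂ = 3.672·[1 − (38.2805·0.0800546 − 31.5433·0.0466839)/(6.73714)] = 3.672·0.763704 = 2.80432 g/L.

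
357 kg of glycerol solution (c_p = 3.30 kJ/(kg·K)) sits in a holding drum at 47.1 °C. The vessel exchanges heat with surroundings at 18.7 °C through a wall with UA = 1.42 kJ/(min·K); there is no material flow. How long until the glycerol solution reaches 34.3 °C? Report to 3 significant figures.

Lumped-capacitance energy balance: M c_p dT/dt = UA(T_amb − T).
τ = M c_p/UA = 829.65 min; T_ss = T_amb = 18.700 °C.
T(t) = T_ss + (T₀ − T_ss)e^(−t/τ); set T = 34.3:
t = −τ ln[(T − T_ss)/(T₀ − T_ss)] = −829.65 · ln(0.54930) = 497.06 min.

497 min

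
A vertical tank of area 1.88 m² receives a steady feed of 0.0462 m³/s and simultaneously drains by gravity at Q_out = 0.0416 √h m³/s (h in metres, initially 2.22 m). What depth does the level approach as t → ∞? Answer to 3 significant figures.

1.23 m

Level balance: A dh/dt = 0.0462 − 0.0416 √h. Setting dh/dt = 0:
Q_in = 0.0416 √h_ss ⇒ √h_ss = 0.0462/0.0416 = 1.1106.
h_ss = 1.1106² = 1.2334 m. (Since h₀ = 2.22 m > h_ss, the level will fall toward this value.)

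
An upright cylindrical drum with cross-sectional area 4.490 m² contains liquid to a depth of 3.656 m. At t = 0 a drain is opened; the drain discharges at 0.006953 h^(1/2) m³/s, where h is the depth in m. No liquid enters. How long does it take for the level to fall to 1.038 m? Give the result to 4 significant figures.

1154 s

Unsteady balance on liquid volume: A dh/dt = −0.006953 √h.
Separate and integrate: 2(√h − √h₀) = −(0.006953/A) t.
t = 2A(√h₀ − √h)/0.006953 = 2·4.490·(√3.656 − √1.038)/0.006953
  = 8.98000 × (1.91207 − 1.01882) / 0.006953 = 1153.65 s.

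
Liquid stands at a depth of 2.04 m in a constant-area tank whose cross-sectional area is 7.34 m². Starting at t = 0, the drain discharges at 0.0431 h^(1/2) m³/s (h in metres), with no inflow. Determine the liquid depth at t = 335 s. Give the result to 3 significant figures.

A dh/dt = −Q_out = −0.0431 √h.
This is separable: 2 d(√h)/dt = −0.0431/A, so √h = √h₀ − (0.0431/(2A)) t.
√h = √2.04 − 0.0431·335/(2·7.34) = 1.4283 − 0.98355 = 0.44474.
h = 0.44474² = 0.19779 m.

0.198 m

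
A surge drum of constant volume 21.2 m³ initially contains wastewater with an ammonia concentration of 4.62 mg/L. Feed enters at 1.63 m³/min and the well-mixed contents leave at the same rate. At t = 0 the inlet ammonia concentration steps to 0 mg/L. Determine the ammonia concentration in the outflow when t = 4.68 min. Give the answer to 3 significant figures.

3.22 mg/L

Transient balance on the dissolved component: V dC/dt = Q(C_in − C).
Time constant τ = V/Q = 21.2/1.63 = 13.006 min.
Solution: C(t) = C_in + (C₀ − C_in) e^(−t/τ).
C(4.68) = 0 + (4.62 − 0)·e^(−4.68/13.006) = 0 + (4.6200)·0.69779 = 3.2238 mg/L.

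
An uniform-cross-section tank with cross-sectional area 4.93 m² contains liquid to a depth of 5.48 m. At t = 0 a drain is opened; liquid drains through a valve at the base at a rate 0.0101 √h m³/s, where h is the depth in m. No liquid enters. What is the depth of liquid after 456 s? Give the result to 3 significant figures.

3.51 m

A dh/dt = −Q_out = −0.0101 √h.
This is separable: 2 d(√h)/dt = −0.0101/A, so √h = √h₀ − (0.0101/(2A)) t.
√h = √5.48 − 0.0101·456/(2·4.93) = 2.3409 − 0.46710 = 1.8738.
h = 1.8738² = 3.5113 m.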